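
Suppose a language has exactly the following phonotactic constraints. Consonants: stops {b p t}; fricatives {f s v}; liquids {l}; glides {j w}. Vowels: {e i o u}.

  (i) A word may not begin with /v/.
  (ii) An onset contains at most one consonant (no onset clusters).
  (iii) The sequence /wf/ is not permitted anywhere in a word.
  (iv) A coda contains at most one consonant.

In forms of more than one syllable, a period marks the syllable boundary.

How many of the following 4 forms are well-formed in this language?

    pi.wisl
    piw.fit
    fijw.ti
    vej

pi.wisl — violates constraint (iv): syllable 2 coda /sl/ has 2 consonants (> 1) → ill-formed
piw.fit — violates constraint (iii): contains banned sequence /wf/ → ill-formed
fijw.ti — violates constraint (iv): syllable 1 coda /jw/ has 2 consonants (> 1) → ill-formed
vej — violates constraint (i): word begins with /v/ → ill-formed
No form is well-formed → 0.

0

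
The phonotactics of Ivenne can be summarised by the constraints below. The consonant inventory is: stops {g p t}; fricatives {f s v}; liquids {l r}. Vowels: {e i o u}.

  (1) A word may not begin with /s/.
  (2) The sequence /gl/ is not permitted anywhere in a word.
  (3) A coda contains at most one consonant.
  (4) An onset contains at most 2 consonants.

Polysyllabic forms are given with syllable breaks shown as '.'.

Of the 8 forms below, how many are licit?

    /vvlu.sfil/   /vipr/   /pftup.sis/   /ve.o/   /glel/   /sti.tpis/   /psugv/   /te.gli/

1

/vvlu.sfil/ — violates constraint 4: syllable 1 onset /vvl/ has 3 consonants (> 2) → illicit
/vipr/ — violates constraint 3: syllable 1 coda /pr/ has 2 consonants (> 1) → illicit
/pftup.sis/ — violates constraint 4: syllable 1 onset /pft/ has 3 consonants (> 2) → illicit
/ve.o/ — σ1 onset /v/, coda /∅/ ok; σ2 onset /∅/, coda /∅/ ok → licit
/glel/ — violates constraint 2: contains banned sequence /gl/ → illicit
/sti.tpis/ — violates constraint 1: word begins with /s/ → illicit
/psugv/ — violates constraint 3: syllable 1 coda /gv/ has 2 consonants (> 1) → illicit
/te.gli/ — violates constraint 2: contains banned sequence /gl/ → illicit
Licit: /ve.o/ → 1.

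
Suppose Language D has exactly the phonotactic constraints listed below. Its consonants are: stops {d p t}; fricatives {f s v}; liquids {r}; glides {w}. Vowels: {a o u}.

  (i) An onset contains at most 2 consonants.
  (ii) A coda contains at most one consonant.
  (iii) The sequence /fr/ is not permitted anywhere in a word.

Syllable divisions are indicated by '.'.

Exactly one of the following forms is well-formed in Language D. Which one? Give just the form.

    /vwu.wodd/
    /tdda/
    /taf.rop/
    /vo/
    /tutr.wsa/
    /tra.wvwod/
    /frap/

/vwu.wodd/ — violates constraint (ii): syllable 2 coda /dd/ has 2 consonants (> 1) → ill-formed
/tdda/ — violates constraint (i): syllable 1 onset /tdd/ has 3 consonants (> 2) → ill-formed
/taf.rop/ — violates constraint (iii): contains banned sequence /fr/ → ill-formed
/vo/ — σ1 onset /v/, coda /∅/ ok → well-formed
/tutr.wsa/ — violates constraint (ii): syllable 1 coda /tr/ has 2 consonants (> 1) → ill-formed
/tra.wvwod/ — violates constraint (i): syllable 2 onset /wvw/ has 3 consonants (> 2) → ill-formed
/frap/ — violates constraint (iii): contains banned sequence /fr/ → ill-formed

/vo/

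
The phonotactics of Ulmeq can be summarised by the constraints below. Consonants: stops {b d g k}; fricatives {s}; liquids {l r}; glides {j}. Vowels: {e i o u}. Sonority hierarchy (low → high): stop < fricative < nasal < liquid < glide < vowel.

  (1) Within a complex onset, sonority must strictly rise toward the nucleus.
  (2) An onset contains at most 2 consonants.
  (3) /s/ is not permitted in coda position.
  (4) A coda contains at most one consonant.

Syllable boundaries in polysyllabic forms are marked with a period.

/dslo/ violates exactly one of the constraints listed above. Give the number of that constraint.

/dslo/: syllable 1 onset /dsl/ has 3 consonants (> 2).
This is a violation of constraint 2: "An onset contains at most 2 consonants."
The remaining constraints (1, 3, 4) are satisfied.

2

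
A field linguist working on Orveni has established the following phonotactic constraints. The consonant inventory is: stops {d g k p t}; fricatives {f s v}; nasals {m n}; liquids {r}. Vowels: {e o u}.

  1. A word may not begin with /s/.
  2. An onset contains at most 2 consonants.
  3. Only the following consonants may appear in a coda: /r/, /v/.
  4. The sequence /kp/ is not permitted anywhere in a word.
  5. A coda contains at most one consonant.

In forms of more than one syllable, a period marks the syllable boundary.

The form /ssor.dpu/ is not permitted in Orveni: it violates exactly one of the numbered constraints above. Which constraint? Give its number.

/ssor.dpu/: word begins with /s/.
This is a violation of constraint 1: "A word may not begin with /s/."
The remaining constraints (2, 3, 4, 5) are satisfied.

1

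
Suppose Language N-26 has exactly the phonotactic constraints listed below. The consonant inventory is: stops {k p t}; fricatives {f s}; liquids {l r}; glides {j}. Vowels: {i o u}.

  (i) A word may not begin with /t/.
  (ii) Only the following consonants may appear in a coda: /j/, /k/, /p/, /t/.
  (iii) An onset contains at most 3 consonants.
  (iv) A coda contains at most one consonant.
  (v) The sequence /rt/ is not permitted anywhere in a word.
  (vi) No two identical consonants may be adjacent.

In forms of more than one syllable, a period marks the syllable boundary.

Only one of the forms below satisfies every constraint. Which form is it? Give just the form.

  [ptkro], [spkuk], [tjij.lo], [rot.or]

[ptkro] — violates constraint (iii): syllable 1 onset /ptkr/ has 4 consonants (> 3) → not permitted
[spkuk] — σ1 onset /spk/ (3C), coda /k/ ok → permitted
[tjij.lo] — violates constraint (i): word begins with /t/ → not permitted
[rot.or] — violates constraint (ii): syllable 2 coda contains /r/, which is not a licensed coda consonant → not permitted

[spkuk]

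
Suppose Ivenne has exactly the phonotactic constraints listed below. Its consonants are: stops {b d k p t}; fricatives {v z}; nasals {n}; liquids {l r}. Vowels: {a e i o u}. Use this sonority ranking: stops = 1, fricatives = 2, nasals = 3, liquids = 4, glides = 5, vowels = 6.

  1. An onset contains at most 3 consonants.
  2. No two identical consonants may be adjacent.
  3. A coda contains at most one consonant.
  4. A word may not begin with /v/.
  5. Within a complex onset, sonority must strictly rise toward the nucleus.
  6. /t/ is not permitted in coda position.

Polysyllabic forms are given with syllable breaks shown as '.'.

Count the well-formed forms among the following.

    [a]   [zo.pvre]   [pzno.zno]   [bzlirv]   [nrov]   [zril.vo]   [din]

[a] — σ1 onset /∅/, coda /∅/ ok → well-formed
[zo.pvre] — σ1 onset /z/, coda /∅/ ok; σ2 onset /pvr/ (1→2→4 rises), coda /∅/ ok → well-formed
[pzno.zno] — σ1 onset /pzn/ (1→2→3 rises), coda /∅/ ok; σ2 onset /zn/ (2→3 rises), coda /∅/ ok → well-formed
[bzlirv] — violates constraint 3: syllable 1 coda /rv/ has 2 consonants (> 1) → ill-formed
[nrov] — σ1 onset /nr/ (3→4 rises), coda /v/ ok → well-formed
[zril.vo] — σ1 onset /zr/ (2→4 rises), coda /l/ ok; σ2 onset /v/, coda /∅/ ok → well-formed
[din] — σ1 onset /d/, coda /n/ ok → well-formed
Well-formed: [a], [zo.pvre], [pzno.zno], [nrov], [zril.vo], [din] → 6.

6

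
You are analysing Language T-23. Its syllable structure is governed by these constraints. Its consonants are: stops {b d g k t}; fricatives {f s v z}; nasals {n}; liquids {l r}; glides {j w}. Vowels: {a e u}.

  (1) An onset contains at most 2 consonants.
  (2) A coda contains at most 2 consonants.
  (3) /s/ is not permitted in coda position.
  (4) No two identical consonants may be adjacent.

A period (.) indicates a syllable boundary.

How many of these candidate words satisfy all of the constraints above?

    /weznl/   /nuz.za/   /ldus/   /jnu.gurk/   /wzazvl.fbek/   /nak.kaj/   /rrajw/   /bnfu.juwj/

1

/weznl/ — violates constraint 2: syllable 1 coda /znl/ has 3 consonants (> 2) → not permitted
/nuz.za/ — violates constraint 4: adjacent identical consonants /zz/ → not permitted
/ldus/ — violates constraint 3: syllable 1 coda contains /s/ → not permitted
/jnu.gurk/ — σ1 onset /jn/ (2C), coda /∅/ ok; σ2 onset /g/, coda /rk/ (2C) ok → permitted
/wzazvl.fbek/ — violates constraint 2: syllable 1 coda /zvl/ has 3 consonants (> 2) → not permitted
/nak.kaj/ — violates constraint 4: adjacent identical consonants /kk/ → not permitted
/rrajw/ — violates constraint 4: adjacent identical consonants /rr/ → not permitted
/bnfu.juwj/ — violates constraint 1: syllable 1 onset /bnf/ has 3 consonants (> 2) → not permitted
Permitted: /jnu.gurk/ → 1.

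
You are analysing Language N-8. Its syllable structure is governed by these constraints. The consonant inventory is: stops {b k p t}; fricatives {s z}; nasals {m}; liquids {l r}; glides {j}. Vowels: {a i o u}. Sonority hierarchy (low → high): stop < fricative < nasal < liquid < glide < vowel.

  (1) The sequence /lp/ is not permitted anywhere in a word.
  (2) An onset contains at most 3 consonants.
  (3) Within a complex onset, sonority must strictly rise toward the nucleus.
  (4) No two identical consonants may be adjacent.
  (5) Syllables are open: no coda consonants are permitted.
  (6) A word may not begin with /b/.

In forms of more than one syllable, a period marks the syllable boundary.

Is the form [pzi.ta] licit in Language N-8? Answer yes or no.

[pzi.ta] — σ1 onset /pz/ (1→2 rises), coda /∅/ ok; σ2 onset /t/, coda /∅/ ok → licit

yes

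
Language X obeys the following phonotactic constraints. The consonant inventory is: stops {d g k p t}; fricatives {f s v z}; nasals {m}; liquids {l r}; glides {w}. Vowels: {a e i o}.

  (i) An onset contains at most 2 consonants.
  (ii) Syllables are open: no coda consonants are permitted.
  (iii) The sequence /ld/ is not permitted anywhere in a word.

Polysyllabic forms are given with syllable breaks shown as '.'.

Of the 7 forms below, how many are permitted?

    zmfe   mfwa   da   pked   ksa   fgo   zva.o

4

zmfe — violates constraint (i): syllable 1 onset /zmf/ has 3 consonants (> 2) → not permitted
mfwa — violates constraint (i): syllable 1 onset /mfw/ has 3 consonants (> 2) → not permitted
da — σ1 onset /d/, coda /∅/ ok → permitted
pked — violates constraint (ii): syllable 1 coda /d/ has 1 consonant (> 0) → not permitted
ksa — σ1 onset /ks/ (2C), coda /∅/ ok → permitted
fgo — σ1 onset /fg/ (2C), coda /∅/ ok → permitted
zva.o — σ1 onset /zv/ (2C), coda /∅/ ok; σ2 onset /∅/, coda /∅/ ok → permitted
Permitted: da, ksa, fgo, zva.o → 4.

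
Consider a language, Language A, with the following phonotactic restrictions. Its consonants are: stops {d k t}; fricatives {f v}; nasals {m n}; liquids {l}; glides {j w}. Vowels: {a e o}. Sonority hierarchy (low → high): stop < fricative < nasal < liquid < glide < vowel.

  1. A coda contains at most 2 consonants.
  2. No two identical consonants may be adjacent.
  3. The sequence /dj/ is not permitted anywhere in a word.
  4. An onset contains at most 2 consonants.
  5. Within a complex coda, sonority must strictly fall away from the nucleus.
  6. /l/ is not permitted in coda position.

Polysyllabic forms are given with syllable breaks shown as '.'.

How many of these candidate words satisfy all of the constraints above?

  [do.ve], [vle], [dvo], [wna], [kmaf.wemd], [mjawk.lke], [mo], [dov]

8

[do.ve] — σ1 onset /d/, coda /∅/ ok; σ2 onset /v/, coda /∅/ ok → phonotactically legal
[vle] — σ1 onset /vl/ (2C), coda /∅/ ok → phonotactically legal
[dvo] — σ1 onset /dv/ (2C), coda /∅/ ok → phonotactically legal
[wna] — σ1 onset /wn/ (2C), coda /∅/ ok → phonotactically legal
[kmaf.wemd] — σ1 onset /km/ (2C), coda /f/ ok; σ2 onset /w/, coda /md/ (3→1 falls) ok → phonotactically legal
[mjawk.lke] — σ1 onset /mj/ (2C), coda /wk/ (5→1 falls) ok; σ2 onset /lk/ (2C), coda /∅/ ok → phonotactically legal
[mo] — σ1 onset /m/, coda /∅/ ok → phonotactically legal
[dov] — σ1 onset /d/, coda /v/ ok → phonotactically legal
Phonotactically legal: [do.ve], [vle], [dvo], [wna], [kmaf.wemd], [mjawk.lke], [mo], [dov] → 8.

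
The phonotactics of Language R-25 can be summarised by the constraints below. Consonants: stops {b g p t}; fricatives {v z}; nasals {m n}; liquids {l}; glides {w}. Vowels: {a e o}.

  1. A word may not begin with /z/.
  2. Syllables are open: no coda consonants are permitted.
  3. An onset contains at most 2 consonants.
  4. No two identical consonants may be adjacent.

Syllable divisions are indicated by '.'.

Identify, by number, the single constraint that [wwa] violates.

[wwa]: adjacent identical consonants /ww/.
This is a violation of constraint 4: "No two identical consonants may be adjacent."
The remaining constraints (1, 2, 3) are satisfied.

4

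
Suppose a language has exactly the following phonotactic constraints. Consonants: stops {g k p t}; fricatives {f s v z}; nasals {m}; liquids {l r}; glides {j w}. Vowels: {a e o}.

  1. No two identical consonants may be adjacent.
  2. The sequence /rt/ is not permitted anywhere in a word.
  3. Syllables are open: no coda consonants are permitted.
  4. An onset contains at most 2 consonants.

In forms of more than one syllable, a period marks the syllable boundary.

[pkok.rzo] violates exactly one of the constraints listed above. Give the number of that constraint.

[pkok.rzo]: syllable 1 coda /k/ has 1 consonant (> 0).
This is a violation of constraint 3: "Syllables are open: no coda consonants are permitted."
The remaining constraints (1, 2, 4) are satisfied.

3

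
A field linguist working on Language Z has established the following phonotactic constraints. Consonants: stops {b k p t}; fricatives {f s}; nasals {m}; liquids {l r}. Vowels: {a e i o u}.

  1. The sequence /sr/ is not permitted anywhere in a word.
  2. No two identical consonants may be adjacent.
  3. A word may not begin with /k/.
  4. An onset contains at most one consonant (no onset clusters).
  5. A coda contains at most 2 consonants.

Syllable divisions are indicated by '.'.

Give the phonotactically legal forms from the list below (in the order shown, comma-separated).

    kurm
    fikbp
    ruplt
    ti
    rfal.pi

kurm — violates constraint 3: word begins with /k/ → phonotactically illegal
fikbp — violates constraint 5: syllable 1 coda /kbp/ has 3 consonants (> 2) → phonotactically illegal
ruplt — violates constraint 5: syllable 1 coda /plt/ has 3 consonants (> 2) → phonotactically illegal
ti — σ1 onset /t/, coda /∅/ ok → phonotactically legal
rfal.pi — violates constraint 4: syllable 1 onset /rf/ has 2 consonants (> 1) → phonotactically illegal

ti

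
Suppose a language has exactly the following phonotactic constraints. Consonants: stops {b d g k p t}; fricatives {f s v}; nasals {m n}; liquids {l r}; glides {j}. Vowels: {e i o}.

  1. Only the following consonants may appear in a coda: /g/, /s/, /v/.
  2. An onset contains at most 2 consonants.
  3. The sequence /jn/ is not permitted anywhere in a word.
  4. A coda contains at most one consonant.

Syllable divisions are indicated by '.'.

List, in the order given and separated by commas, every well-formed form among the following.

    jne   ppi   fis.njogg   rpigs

jne — violates constraint 3: contains banned sequence /jn/ → ill-formed
ppi — σ1 onset /pp/ (2C), coda /∅/ ok → well-formed
fis.njogg — violates constraint 4: syllable 2 coda /gg/ has 2 consonants (> 1) → ill-formed
rpigs — violates constraint 4: syllable 1 coda /gs/ has 2 consonants (> 1) → ill-formed

ppi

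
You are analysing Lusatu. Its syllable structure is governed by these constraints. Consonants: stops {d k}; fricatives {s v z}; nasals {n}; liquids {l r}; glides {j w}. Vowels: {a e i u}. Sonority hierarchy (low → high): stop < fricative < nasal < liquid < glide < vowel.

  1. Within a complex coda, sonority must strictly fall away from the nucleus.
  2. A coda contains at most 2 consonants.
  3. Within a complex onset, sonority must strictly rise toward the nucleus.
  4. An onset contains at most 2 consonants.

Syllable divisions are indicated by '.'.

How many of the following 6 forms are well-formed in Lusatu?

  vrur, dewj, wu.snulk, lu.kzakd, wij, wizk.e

4

vrur — σ1 onset /vr/ (2→4 rises), coda /r/ ok → well-formed
dewj — violates constraint 1: syllable 1 coda /wj/: /w/ (glide, 5) → /j/ (glide, 5) does not fall → ill-formed
wu.snulk — σ1 onset /w/, coda /∅/ ok; σ2 onset /sn/ (2→3 rises), coda /lk/ (4→1 falls) ok → well-formed
lu.kzakd — violates constraint 1: syllable 2 coda /kd/: /k/ (stop, 1) → /d/ (stop, 1) does not fall → ill-formed
wij — σ1 onset /w/, coda /j/ ok → well-formed
wizk.e — σ1 onset /w/, coda /zk/ (2→1 falls) ok; σ2 onset /∅/, coda /∅/ ok → well-formed
Well-formed: vrur, wu.snulk, wij, wizk.e → 4.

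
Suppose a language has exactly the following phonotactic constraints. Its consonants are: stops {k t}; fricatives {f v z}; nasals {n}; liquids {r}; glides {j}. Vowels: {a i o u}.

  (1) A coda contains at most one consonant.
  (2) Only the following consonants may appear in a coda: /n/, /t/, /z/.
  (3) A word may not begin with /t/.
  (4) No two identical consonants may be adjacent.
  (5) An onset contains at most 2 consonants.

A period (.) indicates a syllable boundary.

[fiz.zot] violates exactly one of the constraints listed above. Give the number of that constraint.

4

[fiz.zot]: adjacent identical consonants /zz/.
This is a violation of constraint 4: "No two identical consonants may be adjacent."
The remaining constraints (1, 2, 3, 5) are satisfied.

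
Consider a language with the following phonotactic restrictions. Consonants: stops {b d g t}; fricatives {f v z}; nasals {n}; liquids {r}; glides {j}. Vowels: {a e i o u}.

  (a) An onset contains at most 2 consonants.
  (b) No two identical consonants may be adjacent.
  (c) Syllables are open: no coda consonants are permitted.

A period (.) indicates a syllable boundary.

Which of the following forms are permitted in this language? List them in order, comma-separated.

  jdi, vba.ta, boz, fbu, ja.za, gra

jdi, vba.ta, fbu, ja.za, gra

jdi — σ1 onset /jd/ (2C), coda /∅/ ok → permitted
vba.ta — σ1 onset /vb/ (2C), coda /∅/ ok; σ2 onset /t/, coda /∅/ ok → permitted
boz — violates constraint (c): syllable 1 coda /z/ has 1 consonant (> 0) → not permitted
fbu — σ1 onset /fb/ (2C), coda /∅/ ok → permitted
ja.za — σ1 onset /j/, coda /∅/ ok; σ2 onset /z/, coda /∅/ ok → permitted
gra — σ1 onset /gr/ (2C), coda /∅/ ok → permitted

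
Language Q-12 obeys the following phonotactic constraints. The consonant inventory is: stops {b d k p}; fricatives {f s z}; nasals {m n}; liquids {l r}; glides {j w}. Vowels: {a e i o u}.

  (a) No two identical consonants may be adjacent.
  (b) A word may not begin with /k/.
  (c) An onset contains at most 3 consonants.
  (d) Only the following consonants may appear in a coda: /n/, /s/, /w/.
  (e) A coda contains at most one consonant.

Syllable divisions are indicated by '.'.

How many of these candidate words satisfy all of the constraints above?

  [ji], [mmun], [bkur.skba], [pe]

2

[ji] — σ1 onset /j/, coda /∅/ ok → licit
[mmun] — violates constraint (a): adjacent identical consonants /mm/ → illicit
[bkur.skba] — violates constraint (d): syllable 1 coda contains /r/, which is not a licensed coda consonant → illicit
[pe] — σ1 onset /p/, coda /∅/ ok → licit
Licit: [ji], [pe] → 2.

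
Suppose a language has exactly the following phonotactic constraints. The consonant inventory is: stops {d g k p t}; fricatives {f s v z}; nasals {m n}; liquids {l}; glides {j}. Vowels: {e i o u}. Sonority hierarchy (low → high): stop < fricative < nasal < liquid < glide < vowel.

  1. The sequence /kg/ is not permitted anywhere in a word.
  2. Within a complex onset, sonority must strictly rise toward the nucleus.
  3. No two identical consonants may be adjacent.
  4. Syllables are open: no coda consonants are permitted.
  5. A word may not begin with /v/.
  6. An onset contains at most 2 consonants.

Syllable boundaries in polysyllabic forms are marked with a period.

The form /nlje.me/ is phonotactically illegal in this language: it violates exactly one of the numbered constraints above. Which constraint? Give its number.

/nlje.me/: syllable 1 onset /nlj/ has 3 consonants (> 2).
This is a violation of constraint 6: "An onset contains at most 2 consonants."
The remaining constraints (1, 2, 3, 4, 5) are satisfied.

6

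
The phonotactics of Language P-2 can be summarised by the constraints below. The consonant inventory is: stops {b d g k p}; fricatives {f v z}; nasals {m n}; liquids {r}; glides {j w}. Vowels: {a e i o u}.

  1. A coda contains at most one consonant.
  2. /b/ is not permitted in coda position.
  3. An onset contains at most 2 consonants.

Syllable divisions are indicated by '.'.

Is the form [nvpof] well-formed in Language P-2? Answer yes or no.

[nvpof] — violates constraint 3: syllable 1 onset /nvp/ has 3 consonants (> 2) → ill-formed

no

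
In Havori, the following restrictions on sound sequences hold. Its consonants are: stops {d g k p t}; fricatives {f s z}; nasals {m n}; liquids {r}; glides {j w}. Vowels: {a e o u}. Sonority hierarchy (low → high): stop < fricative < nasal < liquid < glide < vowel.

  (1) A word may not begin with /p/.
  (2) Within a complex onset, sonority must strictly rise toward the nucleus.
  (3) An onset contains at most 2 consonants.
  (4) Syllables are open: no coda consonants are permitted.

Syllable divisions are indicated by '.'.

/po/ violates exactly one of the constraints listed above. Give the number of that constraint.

1

/po/: word begins with /p/.
This is a violation of constraint 1: "A word may not begin with /p/."
The remaining constraints (2, 3, 4) are satisfied.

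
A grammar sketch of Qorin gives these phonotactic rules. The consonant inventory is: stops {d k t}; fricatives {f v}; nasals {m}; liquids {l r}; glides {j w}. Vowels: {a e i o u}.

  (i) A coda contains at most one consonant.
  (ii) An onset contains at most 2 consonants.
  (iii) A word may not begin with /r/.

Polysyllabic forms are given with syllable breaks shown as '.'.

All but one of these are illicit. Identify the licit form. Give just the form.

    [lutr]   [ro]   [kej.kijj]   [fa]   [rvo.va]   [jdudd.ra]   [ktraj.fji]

[fa]

[lutr] — violates constraint (i): syllable 1 coda /tr/ has 2 consonants (> 1) → illicit
[ro] — violates constraint (iii): word begins with /r/ → illicit
[kej.kijj] — violates constraint (i): syllable 2 coda /jj/ has 2 consonants (> 1) → illicit
[fa] — σ1 onset /f/, coda /∅/ ok → licit
[rvo.va] — violates constraint (iii): word begins with /r/ → illicit
[jdudd.ra] — violates constraint (i): syllable 1 coda /dd/ has 2 consonants (> 1) → illicit
[ktraj.fji] — violates constraint (ii): syllable 1 onset /ktr/ has 3 consonants (> 2) → illicit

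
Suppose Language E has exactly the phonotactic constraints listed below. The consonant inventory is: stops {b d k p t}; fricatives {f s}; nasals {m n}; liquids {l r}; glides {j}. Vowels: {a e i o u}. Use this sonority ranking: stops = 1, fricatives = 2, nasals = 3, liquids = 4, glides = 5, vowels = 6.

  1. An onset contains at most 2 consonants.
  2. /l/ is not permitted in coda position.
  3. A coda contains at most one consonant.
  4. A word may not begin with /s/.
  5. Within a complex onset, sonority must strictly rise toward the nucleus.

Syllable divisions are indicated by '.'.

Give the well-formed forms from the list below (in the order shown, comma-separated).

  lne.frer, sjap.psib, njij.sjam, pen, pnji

njij.sjam, pen

lne.frer — violates constraint 5: syllable 1 onset /ln/: /l/ (liquid, 4) → /n/ (nasal, 3) does not rise → ill-formed
sjap.psib — violates constraint 4: word begins with /s/ → ill-formed
njij.sjam — σ1 onset /nj/ (3→5 rises), coda /j/ ok; σ2 onset /sj/ (2→5 rises), coda /m/ ok → well-formed
pen — σ1 onset /p/, coda /n/ ok → well-formed
pnji — violates constraint 1: syllable 1 onset /pnj/ has 3 consonants (> 2) → ill-formed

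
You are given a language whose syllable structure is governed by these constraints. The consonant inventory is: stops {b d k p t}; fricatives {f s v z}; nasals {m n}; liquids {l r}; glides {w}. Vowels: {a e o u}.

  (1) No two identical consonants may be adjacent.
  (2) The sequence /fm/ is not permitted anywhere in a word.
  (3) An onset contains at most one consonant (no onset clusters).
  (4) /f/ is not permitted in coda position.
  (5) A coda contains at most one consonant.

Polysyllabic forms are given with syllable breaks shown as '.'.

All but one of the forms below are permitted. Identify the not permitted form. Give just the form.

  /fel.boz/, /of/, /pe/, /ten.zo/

/fel.boz/ — σ1 onset /f/, coda /l/ ok; σ2 onset /b/, coda /z/ ok → permitted
/of/ — violates constraint 4: syllable 1 coda contains /f/ → not permitted
/pe/ — σ1 onset /p/, coda /∅/ ok → permitted
/ten.zo/ — σ1 onset /t/, coda /n/ ok; σ2 onset /z/, coda /∅/ ok → permitted

/of/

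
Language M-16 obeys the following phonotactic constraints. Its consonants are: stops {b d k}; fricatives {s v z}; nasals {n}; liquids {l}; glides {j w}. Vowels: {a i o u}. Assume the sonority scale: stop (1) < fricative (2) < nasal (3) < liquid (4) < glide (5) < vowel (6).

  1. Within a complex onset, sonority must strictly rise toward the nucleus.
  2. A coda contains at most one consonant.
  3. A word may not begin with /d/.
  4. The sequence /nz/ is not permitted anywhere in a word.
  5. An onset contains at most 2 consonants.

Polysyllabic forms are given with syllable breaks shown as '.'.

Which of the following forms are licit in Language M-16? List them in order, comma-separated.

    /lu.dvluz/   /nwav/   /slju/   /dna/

/nwav/

/lu.dvluz/ — violates constraint 5: syllable 2 onset /dvl/ has 3 consonants (> 2) → illicit
/nwav/ — σ1 onset /nw/ (3→5 rises), coda /v/ ok → licit
/slju/ — violates constraint 5: syllable 1 onset /slj/ has 3 consonants (> 2) → illicit
/dna/ — violates constraint 3: word begins with /d/ → illicit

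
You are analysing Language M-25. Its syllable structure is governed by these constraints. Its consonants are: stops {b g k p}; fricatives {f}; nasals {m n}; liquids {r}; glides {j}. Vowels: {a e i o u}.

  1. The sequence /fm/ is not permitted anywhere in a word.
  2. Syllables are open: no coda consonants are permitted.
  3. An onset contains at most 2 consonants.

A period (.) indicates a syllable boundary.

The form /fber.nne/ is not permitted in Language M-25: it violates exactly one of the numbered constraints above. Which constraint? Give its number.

2

/fber.nne/: syllable 1 coda /r/ has 1 consonant (> 0).
This is a violation of constraint 2: "Syllables are open: no coda consonants are permitted."
The remaining constraints (1, 3) are satisfied.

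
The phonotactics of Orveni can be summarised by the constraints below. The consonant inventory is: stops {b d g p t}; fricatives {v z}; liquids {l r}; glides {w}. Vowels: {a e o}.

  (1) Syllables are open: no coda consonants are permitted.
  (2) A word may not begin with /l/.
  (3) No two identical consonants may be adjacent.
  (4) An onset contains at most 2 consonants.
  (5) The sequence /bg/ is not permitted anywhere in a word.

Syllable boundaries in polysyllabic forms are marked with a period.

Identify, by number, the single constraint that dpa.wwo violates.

dpa.wwo: adjacent identical consonants /ww/.
This is a violation of constraint 3: "No two identical consonants may be adjacent."
The remaining constraints (1, 2, 4, 5) are satisfied.

3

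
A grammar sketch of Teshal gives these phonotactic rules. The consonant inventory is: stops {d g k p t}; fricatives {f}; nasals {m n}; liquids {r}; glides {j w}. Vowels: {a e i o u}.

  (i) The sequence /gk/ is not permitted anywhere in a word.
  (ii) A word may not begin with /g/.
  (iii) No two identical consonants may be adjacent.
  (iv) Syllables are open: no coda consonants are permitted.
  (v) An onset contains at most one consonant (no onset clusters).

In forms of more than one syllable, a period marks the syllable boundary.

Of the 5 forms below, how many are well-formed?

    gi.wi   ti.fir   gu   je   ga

gi.wi — violates constraint (ii): word begins with /g/ → ill-formed
ti.fir — violates constraint (iv): syllable 2 coda /r/ has 1 consonant (> 0) → ill-formed
gu — violates constraint (ii): word begins with /g/ → ill-formed
je — σ1 onset /j/, coda /∅/ ok → well-formed
ga — violates constraint (ii): word begins with /g/ → ill-formed
Well-formed: je → 1.

1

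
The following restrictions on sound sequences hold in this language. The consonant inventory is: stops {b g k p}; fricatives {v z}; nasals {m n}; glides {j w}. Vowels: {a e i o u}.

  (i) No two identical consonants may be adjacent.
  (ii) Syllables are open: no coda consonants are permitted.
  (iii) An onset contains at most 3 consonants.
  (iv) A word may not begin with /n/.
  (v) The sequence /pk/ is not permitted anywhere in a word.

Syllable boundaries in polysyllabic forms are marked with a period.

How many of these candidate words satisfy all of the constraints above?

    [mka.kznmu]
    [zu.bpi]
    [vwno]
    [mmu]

2

[mka.kznmu] — violates constraint (iii): syllable 2 onset /kznm/ has 4 consonants (> 3) → phonotactically illegal
[zu.bpi] — σ1 onset /z/, coda /∅/ ok; σ2 onset /bp/ (2C), coda /∅/ ok → phonotactically legal
[vwno] — σ1 onset /vwn/ (3C), coda /∅/ ok → phonotactically legal
[mmu] — violates constraint (i): adjacent identical consonants /mm/ → phonotactically illegal
Phonotactically legal: [zu.bpi], [vwno] → 2.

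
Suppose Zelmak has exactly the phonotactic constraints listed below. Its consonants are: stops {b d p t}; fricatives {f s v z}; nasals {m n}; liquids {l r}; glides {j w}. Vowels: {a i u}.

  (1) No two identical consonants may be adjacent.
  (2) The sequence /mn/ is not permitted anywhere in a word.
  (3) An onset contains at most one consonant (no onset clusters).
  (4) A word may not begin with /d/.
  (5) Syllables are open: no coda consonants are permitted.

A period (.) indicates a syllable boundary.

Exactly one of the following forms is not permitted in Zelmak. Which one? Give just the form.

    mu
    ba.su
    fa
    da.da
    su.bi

mu — σ1 onset /m/, coda /∅/ ok → permitted
ba.su — σ1 onset /b/, coda /∅/ ok; σ2 onset /s/, coda /∅/ ok → permitted
fa — σ1 onset /f/, coda /∅/ ok → permitted
da.da — violates constraint 4: word begins with /d/ → not permitted
su.bi — σ1 onset /s/, coda /∅/ ok; σ2 onset /b/, coda /∅/ ok → permitted

da.da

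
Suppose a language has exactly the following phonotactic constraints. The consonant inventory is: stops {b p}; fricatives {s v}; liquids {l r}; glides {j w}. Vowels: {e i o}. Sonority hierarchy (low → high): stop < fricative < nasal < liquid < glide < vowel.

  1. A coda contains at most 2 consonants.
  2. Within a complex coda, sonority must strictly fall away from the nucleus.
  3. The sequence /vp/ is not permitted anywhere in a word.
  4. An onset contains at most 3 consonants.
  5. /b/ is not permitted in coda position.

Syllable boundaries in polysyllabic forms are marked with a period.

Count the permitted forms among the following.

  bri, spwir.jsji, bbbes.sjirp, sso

bri — σ1 onset /br/ (2C), coda /∅/ ok → permitted
spwir.jsji — σ1 onset /spw/ (3C), coda /r/ ok; σ2 onset /jsj/ (3C), coda /∅/ ok → permitted
bbbes.sjirp — σ1 onset /bbb/ (3C), coda /s/ ok; σ2 onset /sj/ (2C), coda /rp/ (4→1 falls) ok → permitted
sso — σ1 onset /ss/ (2C), coda /∅/ ok → permitted
Permitted: bri, spwir.jsji, bbbes.sjirp, sso → 4.

4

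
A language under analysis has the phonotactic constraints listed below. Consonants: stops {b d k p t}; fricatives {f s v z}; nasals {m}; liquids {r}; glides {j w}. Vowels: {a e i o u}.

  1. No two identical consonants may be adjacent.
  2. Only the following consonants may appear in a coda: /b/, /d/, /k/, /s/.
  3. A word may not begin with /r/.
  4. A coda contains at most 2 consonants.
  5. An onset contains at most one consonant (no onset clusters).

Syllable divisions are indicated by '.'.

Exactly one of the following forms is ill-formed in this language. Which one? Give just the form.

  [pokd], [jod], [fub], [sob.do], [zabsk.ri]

[zabsk.ri]

[pokd] — σ1 onset /p/, coda /kd/ (2C) ok → well-formed
[jod] — σ1 onset /j/, coda /d/ ok → well-formed
[fub] — σ1 onset /f/, coda /b/ ok → well-formed
[sob.do] — σ1 onset /s/, coda /b/ ok; σ2 onset /d/, coda /∅/ ok → well-formed
[zabsk.ri] — violates constraint 4: syllable 1 coda /bsk/ has 3 consonants (> 2) → ill-formed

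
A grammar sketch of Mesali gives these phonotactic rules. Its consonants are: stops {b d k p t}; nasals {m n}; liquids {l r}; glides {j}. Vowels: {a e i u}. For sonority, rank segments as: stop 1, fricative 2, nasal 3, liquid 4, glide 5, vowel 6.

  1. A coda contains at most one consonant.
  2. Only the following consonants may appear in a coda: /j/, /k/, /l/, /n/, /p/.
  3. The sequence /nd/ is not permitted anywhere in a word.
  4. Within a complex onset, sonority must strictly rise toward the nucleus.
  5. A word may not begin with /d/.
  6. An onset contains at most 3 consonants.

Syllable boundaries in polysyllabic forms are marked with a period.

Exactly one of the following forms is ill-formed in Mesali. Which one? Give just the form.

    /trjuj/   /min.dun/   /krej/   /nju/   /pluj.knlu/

/trjuj/ — σ1 onset /trj/ (1→4→5 rises), coda /j/ ok → well-formed
/min.dun/ — violates constraint 3: contains banned sequence /nd/ → ill-formed
/krej/ — σ1 onset /kr/ (1→4 rises), coda /j/ ok → well-formed
/nju/ — σ1 onset /nj/ (3→5 rises), coda /∅/ ok → well-formed
/pluj.knlu/ — σ1 onset /pl/ (1→4 rises), coda /j/ ok; σ2 onset /knl/ (1→3→4 rises), coda /∅/ ok → well-formed

/min.dun/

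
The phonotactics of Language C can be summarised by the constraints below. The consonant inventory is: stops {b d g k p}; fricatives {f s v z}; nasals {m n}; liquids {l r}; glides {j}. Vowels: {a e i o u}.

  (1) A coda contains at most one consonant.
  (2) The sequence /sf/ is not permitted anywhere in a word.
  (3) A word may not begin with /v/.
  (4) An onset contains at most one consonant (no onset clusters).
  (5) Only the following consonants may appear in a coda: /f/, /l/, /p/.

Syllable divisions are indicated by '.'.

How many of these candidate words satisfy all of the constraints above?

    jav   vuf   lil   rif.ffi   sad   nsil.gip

1

jav — violates constraint 5: syllable 1 coda contains /v/, which is not a licensed coda consonant → illicit
vuf — violates constraint 3: word begins with /v/ → illicit
lil — σ1 onset /l/, coda /l/ ok → licit
rif.ffi — violates constraint 4: syllable 2 onset /ff/ has 2 consonants (> 1) → illicit
sad — violates constraint 5: syllable 1 coda contains /d/, which is not a licensed coda consonant → illicit
nsil.gip — violates constraint 4: syllable 1 onset /ns/ has 2 consonants (> 1) → illicit
Licit: lil → 1.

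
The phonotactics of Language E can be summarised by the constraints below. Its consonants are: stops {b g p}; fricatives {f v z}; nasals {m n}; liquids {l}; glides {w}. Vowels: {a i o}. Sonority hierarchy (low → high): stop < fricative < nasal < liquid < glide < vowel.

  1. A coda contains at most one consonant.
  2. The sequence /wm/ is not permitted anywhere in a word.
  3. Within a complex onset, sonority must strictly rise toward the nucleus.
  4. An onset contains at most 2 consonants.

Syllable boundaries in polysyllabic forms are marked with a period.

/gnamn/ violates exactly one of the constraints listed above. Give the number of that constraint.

/gnamn/: syllable 1 coda /mn/ has 2 consonants (> 1).
This is a violation of constraint 1: "A coda contains at most one consonant."
The remaining constraints (2, 3, 4) are satisfied.

1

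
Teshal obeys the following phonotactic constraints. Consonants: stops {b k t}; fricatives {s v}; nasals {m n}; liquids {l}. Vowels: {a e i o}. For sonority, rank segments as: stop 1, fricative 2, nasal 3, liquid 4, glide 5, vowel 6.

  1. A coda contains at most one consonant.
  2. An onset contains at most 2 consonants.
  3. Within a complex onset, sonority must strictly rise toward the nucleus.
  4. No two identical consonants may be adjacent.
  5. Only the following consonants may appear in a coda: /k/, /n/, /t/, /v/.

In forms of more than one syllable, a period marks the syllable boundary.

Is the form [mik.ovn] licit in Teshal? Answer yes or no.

[mik.ovn] — violates constraint 1: syllable 2 coda /vn/ has 2 consonants (> 1) → illicit

no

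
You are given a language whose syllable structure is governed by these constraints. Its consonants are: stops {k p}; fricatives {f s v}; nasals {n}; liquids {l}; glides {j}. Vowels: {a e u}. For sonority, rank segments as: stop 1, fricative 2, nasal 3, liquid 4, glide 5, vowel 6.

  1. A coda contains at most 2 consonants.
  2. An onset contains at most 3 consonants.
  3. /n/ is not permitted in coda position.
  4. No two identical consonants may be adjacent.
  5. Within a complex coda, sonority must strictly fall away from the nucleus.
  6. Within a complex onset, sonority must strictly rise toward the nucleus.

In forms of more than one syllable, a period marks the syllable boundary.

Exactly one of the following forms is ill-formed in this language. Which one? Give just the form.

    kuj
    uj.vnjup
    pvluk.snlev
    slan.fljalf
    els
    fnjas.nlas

slan.fljalf

kuj — σ1 onset /k/, coda /j/ ok → well-formed
uj.vnjup — σ1 onset /∅/, coda /j/ ok; σ2 onset /vnj/ (2→3→5 rises), coda /p/ ok → well-formed
pvluk.snlev — σ1 onset /pvl/ (1→2→4 rises), coda /k/ ok; σ2 onset /snl/ (2→3→4 rises), coda /v/ ok → well-formed
slan.fljalf — violates constraint 3: syllable 1 coda contains /n/ → ill-formed
els — σ1 onset /∅/, coda /ls/ (4→2 falls) ok → well-formed
fnjas.nlas — σ1 onset /fnj/ (2→3→5 rises), coda /s/ ok; σ2 onset /nl/ (3→4 rises), coda /s/ ok → well-formed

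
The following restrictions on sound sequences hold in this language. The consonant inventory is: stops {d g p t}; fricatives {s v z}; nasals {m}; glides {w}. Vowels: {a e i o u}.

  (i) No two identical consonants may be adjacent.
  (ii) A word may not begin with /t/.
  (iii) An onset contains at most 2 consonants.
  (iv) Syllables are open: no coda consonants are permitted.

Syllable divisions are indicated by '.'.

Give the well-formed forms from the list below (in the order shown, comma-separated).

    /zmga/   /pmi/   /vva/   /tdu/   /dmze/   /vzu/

/zmga/ — violates constraint (iii): syllable 1 onset /zmg/ has 3 consonants (> 2) → ill-formed
/pmi/ — σ1 onset /pm/ (2C), coda /∅/ ok → well-formed
/vva/ — violates constraint (i): adjacent identical consonants /vv/ → ill-formed
/tdu/ — violates constraint (ii): word begins with /t/ → ill-formed
/dmze/ — violates constraint (iii): syllable 1 onset /dmz/ has 3 consonants (> 2) → ill-formed
/vzu/ — σ1 onset /vz/ (2C), coda /∅/ ok → well-formed

/pmi/, /vzu/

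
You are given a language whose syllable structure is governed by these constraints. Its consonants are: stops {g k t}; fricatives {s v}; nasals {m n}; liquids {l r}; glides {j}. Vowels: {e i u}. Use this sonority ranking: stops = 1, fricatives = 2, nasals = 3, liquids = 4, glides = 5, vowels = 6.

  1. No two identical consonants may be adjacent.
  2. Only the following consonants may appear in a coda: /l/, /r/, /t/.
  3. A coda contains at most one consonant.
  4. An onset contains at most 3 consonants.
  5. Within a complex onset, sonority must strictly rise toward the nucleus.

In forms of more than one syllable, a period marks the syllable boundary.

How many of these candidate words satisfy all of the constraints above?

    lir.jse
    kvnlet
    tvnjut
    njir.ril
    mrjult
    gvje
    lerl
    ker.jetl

lir.jse — violates constraint 5: syllable 2 onset /js/: /j/ (glide, 5) → /s/ (fricative, 2) does not rise → illicit
kvnlet — violates constraint 4: syllable 1 onset /kvnl/ has 4 consonants (> 3) → illicit
tvnjut — violates constraint 4: syllable 1 onset /tvnj/ has 4 consonants (> 3) → illicit
njir.ril — violates constraint 1: adjacent identical consonants /rr/ → illicit
mrjult — violates constraint 3: syllable 1 coda /lt/ has 2 consonants (> 1) → illicit
gvje — σ1 onset /gvj/ (1→2→5 rises), coda /∅/ ok → licit
lerl — violates constraint 3: syllable 1 coda /rl/ has 2 consonants (> 1) → illicit
ker.jetl — violates constraint 3: syllable 2 coda /tl/ has 2 consonants (> 1) → illicit
Licit: gvje → 1.

1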